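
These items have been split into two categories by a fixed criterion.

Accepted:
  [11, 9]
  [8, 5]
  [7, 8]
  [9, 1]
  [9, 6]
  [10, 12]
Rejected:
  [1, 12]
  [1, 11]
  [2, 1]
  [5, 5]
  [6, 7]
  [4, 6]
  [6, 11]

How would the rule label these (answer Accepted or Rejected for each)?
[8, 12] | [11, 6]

Accepted, Accepted

The classifier is using: first ≥ 7.
[8, 12] — first 8, hence Accepted. [11, 6] — first 11, hence Accepted.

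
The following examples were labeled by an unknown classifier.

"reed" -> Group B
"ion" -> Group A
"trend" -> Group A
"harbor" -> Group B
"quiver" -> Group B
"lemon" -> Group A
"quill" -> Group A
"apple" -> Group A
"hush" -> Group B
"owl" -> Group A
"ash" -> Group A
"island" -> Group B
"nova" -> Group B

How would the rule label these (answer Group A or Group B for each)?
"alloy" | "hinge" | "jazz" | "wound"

Group A, Group A, Group B, Group A

The simplest hypothesis consistent with all the labels is: odd length.
"alloy" — length 5, hence Group A. "hinge" — length 5, hence Group A. "jazz" — length 4, hence Group B. "wound" — length 5, hence Group A.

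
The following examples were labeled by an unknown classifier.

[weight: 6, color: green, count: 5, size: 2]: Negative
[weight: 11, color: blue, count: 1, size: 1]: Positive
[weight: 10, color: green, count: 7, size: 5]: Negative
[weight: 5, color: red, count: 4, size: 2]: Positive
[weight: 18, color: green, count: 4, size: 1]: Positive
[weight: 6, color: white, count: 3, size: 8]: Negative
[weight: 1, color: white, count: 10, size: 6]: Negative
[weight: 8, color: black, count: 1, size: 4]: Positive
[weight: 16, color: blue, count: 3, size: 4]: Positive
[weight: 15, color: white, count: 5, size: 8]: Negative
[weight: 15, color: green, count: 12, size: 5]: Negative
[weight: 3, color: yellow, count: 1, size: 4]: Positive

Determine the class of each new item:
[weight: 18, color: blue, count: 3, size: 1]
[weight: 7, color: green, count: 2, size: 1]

The classifier is using: size ≤ 4 AND count ≤ 4.
[weight: 18, color: blue, count: 3, size: 1] — size = 1, count = 3, hence Positive.
[weight: 7, color: green, count: 2, size: 1] — size = 1, count = 2, hence Positive.

Positive, Positive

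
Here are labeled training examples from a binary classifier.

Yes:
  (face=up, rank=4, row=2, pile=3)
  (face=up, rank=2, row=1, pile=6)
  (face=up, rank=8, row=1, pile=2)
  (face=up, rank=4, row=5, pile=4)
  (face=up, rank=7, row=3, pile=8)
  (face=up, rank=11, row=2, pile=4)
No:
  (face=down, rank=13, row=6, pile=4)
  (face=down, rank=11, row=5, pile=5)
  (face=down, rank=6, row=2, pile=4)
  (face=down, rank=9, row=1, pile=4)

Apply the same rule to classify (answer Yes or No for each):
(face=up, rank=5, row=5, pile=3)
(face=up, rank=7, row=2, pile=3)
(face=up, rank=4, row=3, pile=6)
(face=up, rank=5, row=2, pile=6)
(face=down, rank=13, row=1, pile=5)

All 'Yes' examples share one property — face is up — and every 'No' example lacks it.

Yes, Yes, Yes, Yes, No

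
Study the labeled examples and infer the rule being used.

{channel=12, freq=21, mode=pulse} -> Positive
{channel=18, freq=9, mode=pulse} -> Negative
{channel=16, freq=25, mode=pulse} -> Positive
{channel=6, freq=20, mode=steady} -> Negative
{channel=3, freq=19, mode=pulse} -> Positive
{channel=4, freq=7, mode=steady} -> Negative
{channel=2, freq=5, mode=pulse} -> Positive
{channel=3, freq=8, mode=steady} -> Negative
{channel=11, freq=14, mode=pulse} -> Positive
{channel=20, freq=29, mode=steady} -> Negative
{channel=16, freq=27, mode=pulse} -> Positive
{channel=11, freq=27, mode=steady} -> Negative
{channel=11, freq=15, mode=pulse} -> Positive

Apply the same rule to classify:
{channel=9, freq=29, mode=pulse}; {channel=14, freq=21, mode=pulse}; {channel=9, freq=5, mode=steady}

The common property of the 'Positive' items is: mode is pulse AND channel ≤ 16. No 'Negative' item has it.
{channel=9, freq=29, mode=pulse}: mode is pulse, channel = 9 — qualifies, so Positive. {channel=14, freq=21, mode=pulse}: mode is pulse, channel = 14 — qualifies, so Positive. {channel=9, freq=5, mode=steady}: mode is steady, channel = 9 — fails the rule, so Negative.

Positive, Positive, Negative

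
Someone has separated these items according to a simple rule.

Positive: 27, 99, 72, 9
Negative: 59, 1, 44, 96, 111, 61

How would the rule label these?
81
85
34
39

Rule: multiple of 9. This holds for each 'Positive' example and fails for each 'Negative' one.

Positive, Negative, Negative, Negative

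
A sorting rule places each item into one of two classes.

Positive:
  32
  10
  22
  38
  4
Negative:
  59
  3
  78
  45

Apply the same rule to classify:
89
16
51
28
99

The rule appears to be: even AND at most 38.
Negative: 89, since 89 is odd, 89 > 38. Positive: 16, since 16 is even, 16 ≤ 38. Negative: 51, since 51 is odd, 51 > 38. Positive: 28, since 28 is even, 28 ≤ 38. Negative: 99, since 99 is odd, 99 > 38.

Negative, Positive, Negative, Positive, Negative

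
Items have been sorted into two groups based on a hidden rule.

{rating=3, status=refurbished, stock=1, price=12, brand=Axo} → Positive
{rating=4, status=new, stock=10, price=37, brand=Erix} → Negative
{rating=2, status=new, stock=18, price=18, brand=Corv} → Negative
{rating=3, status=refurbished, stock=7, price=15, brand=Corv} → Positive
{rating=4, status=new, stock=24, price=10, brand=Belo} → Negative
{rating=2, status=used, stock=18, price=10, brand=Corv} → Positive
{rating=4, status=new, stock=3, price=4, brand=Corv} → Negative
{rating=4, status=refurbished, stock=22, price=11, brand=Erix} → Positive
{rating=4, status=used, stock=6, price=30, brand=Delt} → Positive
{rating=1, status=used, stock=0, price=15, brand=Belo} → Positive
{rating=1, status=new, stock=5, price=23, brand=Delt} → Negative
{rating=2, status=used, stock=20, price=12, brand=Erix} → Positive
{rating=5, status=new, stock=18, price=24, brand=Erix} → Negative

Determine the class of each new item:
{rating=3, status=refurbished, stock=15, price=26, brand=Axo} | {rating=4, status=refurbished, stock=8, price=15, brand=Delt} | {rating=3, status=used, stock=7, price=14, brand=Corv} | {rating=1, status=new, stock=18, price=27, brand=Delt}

The classifier is using: status is not new.
{rating=3, status=refurbished, stock=15, price=26, brand=Axo}: status is refurbished — matches, so Positive. {rating=4, status=refurbished, stock=8, price=15, brand=Delt}: status is refurbished — matches, so Positive. {rating=3, status=used, stock=7, price=14, brand=Corv}: status is used — matches, so Positive. {rating=1, status=new, stock=18, price=27, brand=Delt}: status is new — fails this test, so Negative.

Positive, Positive, Positive, Negative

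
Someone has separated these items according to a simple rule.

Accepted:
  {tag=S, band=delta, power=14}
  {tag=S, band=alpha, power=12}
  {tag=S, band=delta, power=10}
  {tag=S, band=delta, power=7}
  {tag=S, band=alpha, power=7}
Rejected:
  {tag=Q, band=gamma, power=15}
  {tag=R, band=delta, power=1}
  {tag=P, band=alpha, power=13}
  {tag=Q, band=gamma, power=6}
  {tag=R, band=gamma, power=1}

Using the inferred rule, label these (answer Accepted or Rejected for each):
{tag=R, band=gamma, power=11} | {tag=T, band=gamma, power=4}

One predicate separates the groups cleanly: tag is S.
{tag=R, band=gamma, power=11}: tag is R — does not pass, so Rejected.
{tag=T, band=gamma, power=4}: tag is T — does not pass, so Rejected.

Rejected, Rejected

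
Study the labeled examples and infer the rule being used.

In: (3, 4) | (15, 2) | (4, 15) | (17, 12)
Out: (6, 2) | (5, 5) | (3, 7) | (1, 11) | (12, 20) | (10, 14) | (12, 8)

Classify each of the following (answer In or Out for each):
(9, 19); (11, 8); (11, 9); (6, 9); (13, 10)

Looking at the examples, the only property every 'In' case has and every 'Out' case lacks is: sum is odd.
(9, 19): 9+19 = 28 — doesn't match, so Out.
(11, 8): 11+8 = 19 — fits, so In.
(11, 9): 11+9 = 20 — doesn't match, so Out.
(6, 9): 6+9 = 15 — fits, so In.
(13, 10): 13+10 = 23 — fits, so In.

Out, In, Out, In, In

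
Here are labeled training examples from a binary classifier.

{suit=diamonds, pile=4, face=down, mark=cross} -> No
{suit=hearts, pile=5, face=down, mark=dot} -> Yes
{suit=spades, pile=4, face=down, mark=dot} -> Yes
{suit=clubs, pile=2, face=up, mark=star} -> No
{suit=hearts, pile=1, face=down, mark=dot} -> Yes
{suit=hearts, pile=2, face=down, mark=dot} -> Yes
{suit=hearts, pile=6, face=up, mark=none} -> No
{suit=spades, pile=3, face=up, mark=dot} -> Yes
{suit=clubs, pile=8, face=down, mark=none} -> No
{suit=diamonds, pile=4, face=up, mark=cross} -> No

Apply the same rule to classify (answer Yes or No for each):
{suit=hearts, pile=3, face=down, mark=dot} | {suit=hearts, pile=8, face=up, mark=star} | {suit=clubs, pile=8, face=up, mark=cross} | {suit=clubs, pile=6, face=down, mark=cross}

Yes, No, No, No

All 'Yes' examples share one property — mark is dot — and every 'No' example lacks it.
{suit=hearts, pile=3, face=down, mark=dot}: Yes (mark is dot).
{suit=hearts, pile=8, face=up, mark=star}: No (mark is star).
{suit=clubs, pile=8, face=up, mark=cross}: No (mark is cross).
{suit=clubs, pile=6, face=down, mark=cross}: No (mark is cross).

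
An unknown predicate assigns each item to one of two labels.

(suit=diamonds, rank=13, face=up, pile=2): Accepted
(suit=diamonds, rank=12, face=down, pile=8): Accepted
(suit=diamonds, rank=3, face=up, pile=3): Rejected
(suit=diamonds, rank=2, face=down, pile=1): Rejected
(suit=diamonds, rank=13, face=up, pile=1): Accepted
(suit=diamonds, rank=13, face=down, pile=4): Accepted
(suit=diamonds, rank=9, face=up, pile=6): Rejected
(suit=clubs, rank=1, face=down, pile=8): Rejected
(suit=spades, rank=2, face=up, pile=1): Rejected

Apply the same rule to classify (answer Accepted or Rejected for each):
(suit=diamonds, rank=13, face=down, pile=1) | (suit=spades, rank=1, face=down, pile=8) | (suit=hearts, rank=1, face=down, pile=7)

Accepted, Rejected, Rejected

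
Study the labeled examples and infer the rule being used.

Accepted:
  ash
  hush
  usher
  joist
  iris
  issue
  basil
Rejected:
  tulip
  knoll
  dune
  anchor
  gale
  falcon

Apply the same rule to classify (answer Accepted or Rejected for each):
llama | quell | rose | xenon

Rule: contains 's'. This holds for each 'Accepted' example and fails for each 'Rejected' one.
Rejected: llama, since no 's'.
Rejected: quell, since no 's'.
Accepted: rose, since has 's'.
Rejected: xenon, since no 's'.

Rejected, Rejected, Accepted, Rejected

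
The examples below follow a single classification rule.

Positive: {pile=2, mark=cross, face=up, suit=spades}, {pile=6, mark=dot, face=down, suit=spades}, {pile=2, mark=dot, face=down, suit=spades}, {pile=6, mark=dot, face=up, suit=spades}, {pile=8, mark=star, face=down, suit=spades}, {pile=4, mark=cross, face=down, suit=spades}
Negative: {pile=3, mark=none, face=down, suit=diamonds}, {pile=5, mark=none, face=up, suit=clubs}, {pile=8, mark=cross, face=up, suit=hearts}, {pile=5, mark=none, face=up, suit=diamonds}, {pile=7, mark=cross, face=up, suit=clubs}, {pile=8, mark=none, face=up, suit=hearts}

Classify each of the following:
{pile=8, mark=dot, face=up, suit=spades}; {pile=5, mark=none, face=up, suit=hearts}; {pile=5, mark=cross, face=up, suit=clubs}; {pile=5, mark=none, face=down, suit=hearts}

'Positive' ⟺ suit is spades.

Positive, Negative, Negative, Negative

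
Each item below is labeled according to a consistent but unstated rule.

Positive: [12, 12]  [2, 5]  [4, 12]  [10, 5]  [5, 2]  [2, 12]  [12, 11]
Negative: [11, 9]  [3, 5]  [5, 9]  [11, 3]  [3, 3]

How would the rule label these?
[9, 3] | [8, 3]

Negative, Positive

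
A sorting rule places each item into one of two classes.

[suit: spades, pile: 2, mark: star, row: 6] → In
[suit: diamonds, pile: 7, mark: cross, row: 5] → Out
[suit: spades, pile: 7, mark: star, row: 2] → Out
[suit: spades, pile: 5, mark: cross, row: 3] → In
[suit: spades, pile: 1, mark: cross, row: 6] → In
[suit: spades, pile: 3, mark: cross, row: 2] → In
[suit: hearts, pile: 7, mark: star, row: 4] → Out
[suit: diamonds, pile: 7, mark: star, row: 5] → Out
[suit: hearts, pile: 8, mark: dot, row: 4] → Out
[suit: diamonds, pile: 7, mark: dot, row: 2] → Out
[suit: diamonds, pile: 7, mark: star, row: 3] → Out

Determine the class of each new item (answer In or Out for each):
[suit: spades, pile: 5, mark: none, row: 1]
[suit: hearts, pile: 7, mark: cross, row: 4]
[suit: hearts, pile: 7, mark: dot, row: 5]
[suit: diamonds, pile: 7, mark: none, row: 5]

In, Out, Out, Out

The common property of the 'In' items is: pile ≤ 5. No 'Out' item has it.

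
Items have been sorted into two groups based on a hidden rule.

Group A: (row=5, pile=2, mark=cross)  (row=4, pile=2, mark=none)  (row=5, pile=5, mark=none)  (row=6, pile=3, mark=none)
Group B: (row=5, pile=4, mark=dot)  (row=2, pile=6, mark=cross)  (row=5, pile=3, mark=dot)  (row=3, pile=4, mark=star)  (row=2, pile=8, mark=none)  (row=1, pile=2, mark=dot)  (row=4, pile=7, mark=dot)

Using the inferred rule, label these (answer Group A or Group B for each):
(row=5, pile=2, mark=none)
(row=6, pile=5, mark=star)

The simplest hypothesis consistent with all the labels is: mark is not dot AND row ≥ 4.
(row=5, pile=2, mark=none): mark is none, row = 5 — qualifies, so Group A. (row=6, pile=5, mark=star): mark is star, row = 6 — qualifies, so Group A.

Group A, Group A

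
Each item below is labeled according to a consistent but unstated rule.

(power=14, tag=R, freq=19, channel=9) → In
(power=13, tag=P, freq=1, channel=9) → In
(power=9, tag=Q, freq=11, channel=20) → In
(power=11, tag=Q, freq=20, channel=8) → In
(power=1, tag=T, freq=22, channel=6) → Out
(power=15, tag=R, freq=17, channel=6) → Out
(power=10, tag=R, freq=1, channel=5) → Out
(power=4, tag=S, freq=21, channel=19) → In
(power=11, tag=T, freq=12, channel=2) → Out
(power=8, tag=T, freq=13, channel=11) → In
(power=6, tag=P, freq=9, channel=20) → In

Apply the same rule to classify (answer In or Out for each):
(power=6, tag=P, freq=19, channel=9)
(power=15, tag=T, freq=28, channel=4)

All 'In' examples share one property — channel ≥ 8 — and every 'Out' example lacks it.
(power=6, tag=P, freq=19, channel=9) → channel = 9 → In.
(power=15, tag=T, freq=28, channel=4) → channel = 4 → Out.

In, Out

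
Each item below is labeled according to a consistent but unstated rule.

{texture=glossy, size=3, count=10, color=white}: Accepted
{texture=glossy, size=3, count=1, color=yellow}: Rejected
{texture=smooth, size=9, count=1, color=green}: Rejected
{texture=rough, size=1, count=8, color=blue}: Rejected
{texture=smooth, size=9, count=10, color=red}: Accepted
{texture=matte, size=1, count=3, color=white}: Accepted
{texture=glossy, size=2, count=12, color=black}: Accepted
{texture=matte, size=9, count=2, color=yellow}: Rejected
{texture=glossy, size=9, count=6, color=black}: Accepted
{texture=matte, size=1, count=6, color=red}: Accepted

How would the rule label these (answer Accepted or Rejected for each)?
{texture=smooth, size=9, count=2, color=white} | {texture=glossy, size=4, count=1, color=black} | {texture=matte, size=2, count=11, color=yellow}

The classifier is using: count ≥ 3 AND count ≠ 8.

Rejected, Rejected, Accepted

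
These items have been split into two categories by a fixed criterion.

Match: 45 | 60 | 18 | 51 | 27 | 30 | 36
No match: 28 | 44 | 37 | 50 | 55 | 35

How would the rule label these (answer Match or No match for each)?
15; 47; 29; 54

'Match' ⟺ multiple of 3.
15: Match (15 = 3·5). 47: No match (47 = 3·15 + 2). 29: No match (29 = 3·9 + 2). 54: Match (54 = 3·18).

Match, No match, No match, Match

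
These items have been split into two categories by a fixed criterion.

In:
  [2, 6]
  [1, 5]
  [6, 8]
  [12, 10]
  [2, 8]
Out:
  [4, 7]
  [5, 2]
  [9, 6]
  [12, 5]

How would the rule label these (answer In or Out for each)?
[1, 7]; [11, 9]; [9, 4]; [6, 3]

In, In, Out, Out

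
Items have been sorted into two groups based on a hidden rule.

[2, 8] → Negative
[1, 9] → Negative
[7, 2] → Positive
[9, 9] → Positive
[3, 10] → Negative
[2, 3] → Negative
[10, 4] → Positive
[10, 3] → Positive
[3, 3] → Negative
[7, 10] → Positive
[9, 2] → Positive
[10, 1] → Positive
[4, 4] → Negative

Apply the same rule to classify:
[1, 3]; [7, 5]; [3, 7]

Negative, Positive, Negative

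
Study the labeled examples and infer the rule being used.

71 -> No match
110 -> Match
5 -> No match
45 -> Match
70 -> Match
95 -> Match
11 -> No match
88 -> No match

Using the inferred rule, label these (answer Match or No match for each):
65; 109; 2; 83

All 'Match' examples share one property — multiple of 5 AND at least 11 — and every 'No match' example lacks it.

Match, No match, No match, No match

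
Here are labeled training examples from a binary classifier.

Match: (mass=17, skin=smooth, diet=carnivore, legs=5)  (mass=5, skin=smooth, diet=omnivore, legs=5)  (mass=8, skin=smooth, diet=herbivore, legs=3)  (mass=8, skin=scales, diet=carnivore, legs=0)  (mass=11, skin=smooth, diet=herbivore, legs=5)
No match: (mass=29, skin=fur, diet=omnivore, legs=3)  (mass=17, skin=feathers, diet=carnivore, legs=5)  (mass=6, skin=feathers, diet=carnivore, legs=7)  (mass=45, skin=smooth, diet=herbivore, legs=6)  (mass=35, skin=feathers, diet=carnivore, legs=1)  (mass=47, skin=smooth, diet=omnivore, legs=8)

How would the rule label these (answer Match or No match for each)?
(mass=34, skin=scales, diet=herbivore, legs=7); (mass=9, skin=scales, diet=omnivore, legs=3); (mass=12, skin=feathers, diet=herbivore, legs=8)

One predicate separates the groups cleanly: skin is not feathers AND mass ≤ 17.
(mass=34, skin=scales, diet=herbivore, legs=7) — skin is scales, mass = 34, hence No match.
(mass=9, skin=scales, diet=omnivore, legs=3) — skin is scales, mass = 9, hence Match.
(mass=12, skin=feathers, diet=herbivore, legs=8) — skin is feathers, mass = 12, hence No match.

No match, Match, No match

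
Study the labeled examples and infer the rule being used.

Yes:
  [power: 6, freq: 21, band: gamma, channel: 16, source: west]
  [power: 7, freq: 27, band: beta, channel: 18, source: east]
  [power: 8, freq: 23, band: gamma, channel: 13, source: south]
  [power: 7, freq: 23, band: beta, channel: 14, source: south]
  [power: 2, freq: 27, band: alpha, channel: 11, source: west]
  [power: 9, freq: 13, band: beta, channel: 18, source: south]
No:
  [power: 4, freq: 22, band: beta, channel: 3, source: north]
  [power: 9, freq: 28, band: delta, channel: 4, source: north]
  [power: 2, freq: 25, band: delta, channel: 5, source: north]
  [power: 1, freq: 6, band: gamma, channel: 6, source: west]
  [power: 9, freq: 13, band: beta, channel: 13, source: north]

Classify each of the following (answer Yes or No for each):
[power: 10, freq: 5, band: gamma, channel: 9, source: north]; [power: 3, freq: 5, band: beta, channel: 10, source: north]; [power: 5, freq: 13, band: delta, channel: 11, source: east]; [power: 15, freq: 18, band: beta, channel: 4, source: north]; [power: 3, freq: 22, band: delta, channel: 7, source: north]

No, No, Yes, No, No

One predicate separates the groups cleanly: source is not north AND freq ≥ 13.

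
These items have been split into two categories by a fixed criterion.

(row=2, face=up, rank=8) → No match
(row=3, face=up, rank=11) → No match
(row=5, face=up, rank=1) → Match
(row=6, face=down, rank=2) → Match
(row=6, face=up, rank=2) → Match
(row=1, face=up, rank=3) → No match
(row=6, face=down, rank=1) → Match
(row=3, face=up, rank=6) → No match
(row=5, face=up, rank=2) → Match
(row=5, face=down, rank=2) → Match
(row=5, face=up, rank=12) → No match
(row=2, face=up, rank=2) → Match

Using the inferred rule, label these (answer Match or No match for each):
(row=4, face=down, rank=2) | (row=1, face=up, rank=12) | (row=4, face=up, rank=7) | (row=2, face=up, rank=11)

One predicate separates the groups cleanly: rank ≤ 2.
(row=4, face=down, rank=2) — rank = 2, hence Match.
(row=1, face=up, rank=12) — rank = 12, hence No match.
(row=4, face=up, rank=7) — rank = 7, hence No match.
(row=2, face=up, rank=11) — rank = 11, hence No match.

Match, No match, No match, No match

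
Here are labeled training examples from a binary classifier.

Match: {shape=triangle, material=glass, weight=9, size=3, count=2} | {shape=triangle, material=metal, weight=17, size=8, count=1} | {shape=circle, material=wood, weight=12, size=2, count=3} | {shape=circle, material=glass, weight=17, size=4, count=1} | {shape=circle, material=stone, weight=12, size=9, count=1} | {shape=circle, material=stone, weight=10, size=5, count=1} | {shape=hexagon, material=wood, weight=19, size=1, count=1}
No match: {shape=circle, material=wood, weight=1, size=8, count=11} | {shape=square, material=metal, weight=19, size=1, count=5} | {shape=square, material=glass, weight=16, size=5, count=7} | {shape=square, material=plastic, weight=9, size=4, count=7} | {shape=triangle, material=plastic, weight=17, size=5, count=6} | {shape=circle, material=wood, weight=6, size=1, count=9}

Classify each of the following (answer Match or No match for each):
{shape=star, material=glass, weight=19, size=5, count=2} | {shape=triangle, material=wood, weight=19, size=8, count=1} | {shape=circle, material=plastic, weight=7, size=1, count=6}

Match, Match, No match

The distinguishing property — count ≤ 3 — holds for all the 'Match' cases and none of the 'No match' cases.
{shape=star, material=glass, weight=19, size=5, count=2} — count = 2, hence Match. {shape=triangle, material=wood, weight=19, size=8, count=1} — count = 1, hence Match. {shape=circle, material=plastic, weight=7, size=1, count=6} — count = 6, hence No match.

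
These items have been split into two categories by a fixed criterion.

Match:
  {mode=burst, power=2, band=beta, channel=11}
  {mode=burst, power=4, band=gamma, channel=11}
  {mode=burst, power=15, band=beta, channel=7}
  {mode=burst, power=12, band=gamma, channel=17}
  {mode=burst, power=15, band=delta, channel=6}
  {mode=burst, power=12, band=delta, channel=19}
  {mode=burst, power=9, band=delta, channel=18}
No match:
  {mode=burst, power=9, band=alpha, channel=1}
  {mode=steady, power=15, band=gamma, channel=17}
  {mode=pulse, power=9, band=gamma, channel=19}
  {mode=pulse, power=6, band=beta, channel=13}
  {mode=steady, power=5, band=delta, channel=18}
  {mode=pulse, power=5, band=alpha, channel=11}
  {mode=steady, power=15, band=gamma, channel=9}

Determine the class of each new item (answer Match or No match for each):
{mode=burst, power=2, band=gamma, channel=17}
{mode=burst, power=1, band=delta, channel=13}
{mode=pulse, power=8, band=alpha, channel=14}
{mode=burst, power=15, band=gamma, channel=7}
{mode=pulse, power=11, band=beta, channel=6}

'Match' ⟺ mode is burst AND channel ≥ 6.
{mode=burst, power=2, band=gamma, channel=17}: Match (mode is burst, channel = 17).
{mode=burst, power=1, band=delta, channel=13}: Match (mode is burst, channel = 13).
{mode=pulse, power=8, band=alpha, channel=14}: No match (mode is pulse, channel = 14).
{mode=burst, power=15, band=gamma, channel=7}: Match (mode is burst, channel = 7).
{mode=pulse, power=11, band=beta, channel=6}: No match (mode is pulse, channel = 6).

Match, Match, No match, Match, No match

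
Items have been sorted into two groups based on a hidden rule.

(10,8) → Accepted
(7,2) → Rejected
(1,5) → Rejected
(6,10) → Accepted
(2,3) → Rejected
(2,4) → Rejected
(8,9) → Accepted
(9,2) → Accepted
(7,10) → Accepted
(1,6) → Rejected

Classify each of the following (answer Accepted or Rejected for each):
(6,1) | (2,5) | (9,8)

Rule: sum ≥ 11. This holds for each 'Accepted' example and fails for each 'Rejected' one.
(6,1): 6+1 = 7 — lacks this property, so Rejected.
(2,5): 2+5 = 7 — lacks this property, so Rejected.
(9,8): 9+8 = 17 — checks out, so Accepted.

Rejected, Rejected, Accepted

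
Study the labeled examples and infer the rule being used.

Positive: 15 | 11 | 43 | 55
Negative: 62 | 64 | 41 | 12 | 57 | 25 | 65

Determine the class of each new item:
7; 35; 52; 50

Checking candidate rules against both groups, what survives is: ≡ 3 (mod 4).
7 → 7 mod 4 = 3 → Positive. 35 → 35 mod 4 = 3 → Positive. 52 → 52 mod 4 = 0 → Negative. 50 → 50 mod 4 = 2 → Negative.

Positive, Positive, Negative, Negative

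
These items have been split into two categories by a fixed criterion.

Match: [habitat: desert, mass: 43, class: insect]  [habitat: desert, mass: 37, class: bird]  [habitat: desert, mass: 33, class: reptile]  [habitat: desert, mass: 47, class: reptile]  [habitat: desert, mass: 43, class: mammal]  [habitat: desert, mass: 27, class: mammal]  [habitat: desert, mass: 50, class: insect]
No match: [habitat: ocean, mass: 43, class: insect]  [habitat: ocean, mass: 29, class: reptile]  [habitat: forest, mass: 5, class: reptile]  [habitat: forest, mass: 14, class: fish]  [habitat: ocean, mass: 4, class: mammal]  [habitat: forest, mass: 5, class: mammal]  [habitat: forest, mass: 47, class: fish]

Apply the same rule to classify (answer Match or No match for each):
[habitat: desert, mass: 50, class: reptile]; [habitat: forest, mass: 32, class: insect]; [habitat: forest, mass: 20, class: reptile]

Checking candidate rules against both groups, what survives is: habitat is desert.
[habitat: desert, mass: 50, class: reptile] — habitat is desert, hence Match.
[habitat: forest, mass: 32, class: insect] — habitat is forest, hence No match.
[habitat: forest, mass: 20, class: reptile] — habitat is forest, hence No match.

Match, No match, No match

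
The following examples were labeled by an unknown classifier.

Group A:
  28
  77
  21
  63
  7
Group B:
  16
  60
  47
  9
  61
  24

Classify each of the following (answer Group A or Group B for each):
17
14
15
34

Group B, Group A, Group B, Group B

A rule that fits every label: multiple of 7 — true of each 'Group A' example, false of each 'Group B' one.
17: Group B (17 = 7·2 + 3).
14: Group A (14 = 7·2).
15: Group B (15 = 7·2 + 1).
34: Group B (34 = 7·4 + 6).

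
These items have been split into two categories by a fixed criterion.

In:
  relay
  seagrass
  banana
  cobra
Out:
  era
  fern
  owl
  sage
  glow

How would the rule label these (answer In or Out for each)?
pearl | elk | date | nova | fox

In, Out, Out, Out, Out

A rule that fits every label: length ≥ 5 — true of each 'In' example, false of each 'Out' one.
pearl: length 5, satisfies this → In.
elk: length 3, doesn't match → Out.
date: length 4, doesn't match → Out.
nova: length 4, doesn't match → Out.
fox: length 3, doesn't match → Out.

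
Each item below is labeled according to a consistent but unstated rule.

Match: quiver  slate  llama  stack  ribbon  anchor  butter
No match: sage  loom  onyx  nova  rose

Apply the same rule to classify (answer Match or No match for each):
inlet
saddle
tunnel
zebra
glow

Match, Match, Match, Match, No match

The pattern is that an item is 'Match' exactly when: length ≥ 5.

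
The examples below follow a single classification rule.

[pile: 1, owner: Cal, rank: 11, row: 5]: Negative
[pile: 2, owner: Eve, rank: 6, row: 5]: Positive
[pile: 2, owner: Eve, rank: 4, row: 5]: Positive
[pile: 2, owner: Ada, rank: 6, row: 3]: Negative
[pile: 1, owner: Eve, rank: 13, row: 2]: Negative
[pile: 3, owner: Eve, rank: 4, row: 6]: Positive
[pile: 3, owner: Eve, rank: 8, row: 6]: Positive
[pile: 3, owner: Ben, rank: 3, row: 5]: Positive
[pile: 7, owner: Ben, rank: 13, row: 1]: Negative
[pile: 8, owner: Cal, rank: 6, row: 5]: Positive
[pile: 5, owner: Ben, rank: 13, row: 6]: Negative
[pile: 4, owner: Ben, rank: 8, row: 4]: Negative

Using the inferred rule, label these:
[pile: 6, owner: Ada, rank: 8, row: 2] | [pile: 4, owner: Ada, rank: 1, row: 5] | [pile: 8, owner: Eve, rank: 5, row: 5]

Rule: rank ≤ 8 AND row ≥ 5. This holds for each 'Positive' example and fails for each 'Negative' one.

Negative, Positive, Positive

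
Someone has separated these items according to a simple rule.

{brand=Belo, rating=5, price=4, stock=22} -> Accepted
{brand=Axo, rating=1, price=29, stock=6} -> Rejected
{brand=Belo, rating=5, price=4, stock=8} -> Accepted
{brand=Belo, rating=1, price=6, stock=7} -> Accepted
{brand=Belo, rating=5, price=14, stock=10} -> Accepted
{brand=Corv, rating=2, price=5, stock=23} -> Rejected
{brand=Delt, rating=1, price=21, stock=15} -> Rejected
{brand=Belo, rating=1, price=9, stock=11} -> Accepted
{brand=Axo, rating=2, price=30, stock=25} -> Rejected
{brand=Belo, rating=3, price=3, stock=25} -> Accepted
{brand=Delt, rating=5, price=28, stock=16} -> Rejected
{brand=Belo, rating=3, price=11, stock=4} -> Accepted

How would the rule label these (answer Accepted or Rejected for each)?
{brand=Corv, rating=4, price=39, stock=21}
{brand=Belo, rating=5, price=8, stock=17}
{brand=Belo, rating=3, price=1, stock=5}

Rejected, Accepted, Accepted

The classifier is using: brand is Belo.
{brand=Corv, rating=4, price=39, stock=21}: Rejected (brand is Corv).
{brand=Belo, rating=5, price=8, stock=17}: Accepted (brand is Belo).
{brand=Belo, rating=3, price=1, stock=5}: Accepted (brand is Belo).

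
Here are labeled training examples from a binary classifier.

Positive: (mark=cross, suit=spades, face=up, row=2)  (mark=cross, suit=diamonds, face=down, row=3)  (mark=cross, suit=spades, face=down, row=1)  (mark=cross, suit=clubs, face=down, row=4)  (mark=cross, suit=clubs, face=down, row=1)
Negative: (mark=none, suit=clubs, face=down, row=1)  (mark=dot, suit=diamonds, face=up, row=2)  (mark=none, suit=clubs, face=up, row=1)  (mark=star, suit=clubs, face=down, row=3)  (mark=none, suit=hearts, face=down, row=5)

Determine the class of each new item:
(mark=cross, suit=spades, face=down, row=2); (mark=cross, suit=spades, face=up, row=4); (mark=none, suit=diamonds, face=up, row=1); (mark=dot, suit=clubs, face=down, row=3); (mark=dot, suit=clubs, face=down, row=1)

Positive, Positive, Negative, Negative, Negative

Looking at the examples, the only property every 'Positive' case has and every 'Negative' case lacks is: mark is cross.
(mark=cross, suit=spades, face=down, row=2) — mark is cross, hence Positive. (mark=cross, suit=spades, face=up, row=4) — mark is cross, hence Positive. (mark=none, suit=diamonds, face=up, row=1) — mark is none, hence Negative. (mark=dot, suit=clubs, face=down, row=3) — mark is dot, hence Negative. (mark=dot, suit=clubs, face=down, row=1) — mark is dot, hence Negative.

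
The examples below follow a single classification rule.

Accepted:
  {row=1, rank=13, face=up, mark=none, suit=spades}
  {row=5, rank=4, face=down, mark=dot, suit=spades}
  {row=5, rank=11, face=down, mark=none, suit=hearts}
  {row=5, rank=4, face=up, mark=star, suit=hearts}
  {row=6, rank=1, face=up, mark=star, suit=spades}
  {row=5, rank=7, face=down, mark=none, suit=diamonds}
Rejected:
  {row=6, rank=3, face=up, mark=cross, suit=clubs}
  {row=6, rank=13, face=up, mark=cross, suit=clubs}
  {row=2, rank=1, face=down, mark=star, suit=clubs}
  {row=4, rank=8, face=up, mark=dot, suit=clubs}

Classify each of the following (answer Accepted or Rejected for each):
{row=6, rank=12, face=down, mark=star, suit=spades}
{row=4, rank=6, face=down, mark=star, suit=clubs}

Accepted, Rejected

The rule appears to be: suit is not clubs.
{row=6, rank=12, face=down, mark=star, suit=spades} → suit is spades → Accepted. {row=4, rank=6, face=down, mark=star, suit=clubs} → suit is clubs → Rejected.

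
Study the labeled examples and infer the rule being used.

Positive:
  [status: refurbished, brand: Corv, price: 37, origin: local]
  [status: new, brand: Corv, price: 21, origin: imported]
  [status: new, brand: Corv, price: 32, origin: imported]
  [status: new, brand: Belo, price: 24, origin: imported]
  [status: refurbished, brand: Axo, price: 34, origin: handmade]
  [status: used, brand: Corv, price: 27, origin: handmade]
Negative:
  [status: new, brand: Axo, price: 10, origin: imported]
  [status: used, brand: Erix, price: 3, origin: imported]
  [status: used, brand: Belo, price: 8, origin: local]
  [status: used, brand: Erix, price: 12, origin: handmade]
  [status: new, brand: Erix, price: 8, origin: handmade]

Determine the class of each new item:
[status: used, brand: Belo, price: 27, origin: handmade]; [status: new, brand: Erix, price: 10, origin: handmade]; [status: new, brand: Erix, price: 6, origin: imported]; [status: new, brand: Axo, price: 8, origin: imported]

'Positive' ⟺ price ≥ 21.
[status: used, brand: Belo, price: 27, origin: handmade]: Positive (price = 27). [status: new, brand: Erix, price: 10, origin: handmade]: Negative (price = 10). [status: new, brand: Erix, price: 6, origin: imported]: Negative (price = 6). [status: new, brand: Axo, price: 8, origin: imported]: Negative (price = 8).

Positive, Negative, Negative, Negative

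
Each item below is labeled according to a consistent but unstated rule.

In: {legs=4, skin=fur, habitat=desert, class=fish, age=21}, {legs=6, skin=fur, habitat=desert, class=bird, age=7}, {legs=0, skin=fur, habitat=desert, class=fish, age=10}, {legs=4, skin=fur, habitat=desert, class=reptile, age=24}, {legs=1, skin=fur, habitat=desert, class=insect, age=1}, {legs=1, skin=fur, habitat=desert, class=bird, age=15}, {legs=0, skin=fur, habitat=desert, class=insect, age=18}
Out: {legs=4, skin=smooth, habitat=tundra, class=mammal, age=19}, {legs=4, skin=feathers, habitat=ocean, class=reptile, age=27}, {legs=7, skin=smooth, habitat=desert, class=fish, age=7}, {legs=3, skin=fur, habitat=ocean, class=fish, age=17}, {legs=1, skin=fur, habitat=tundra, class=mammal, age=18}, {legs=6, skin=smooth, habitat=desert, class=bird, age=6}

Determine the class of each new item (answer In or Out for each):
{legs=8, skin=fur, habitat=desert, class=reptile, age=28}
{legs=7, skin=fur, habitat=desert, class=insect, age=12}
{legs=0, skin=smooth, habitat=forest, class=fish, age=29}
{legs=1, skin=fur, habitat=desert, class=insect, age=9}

In, In, Out, In

Every 'In' example satisfies: habitat is desert AND skin is fur. None of the 'Out' examples do.
In: {legs=8, skin=fur, habitat=desert, class=reptile, age=28}, since habitat is desert, skin is fur.
In: {legs=7, skin=fur, habitat=desert, class=insect, age=12}, since habitat is desert, skin is fur.
Out: {legs=0, skin=smooth, habitat=forest, class=fish, age=29}, since habitat is forest, skin is smooth.
In: {legs=1, skin=fur, habitat=desert, class=insect, age=9}, since habitat is desert, skin is fur.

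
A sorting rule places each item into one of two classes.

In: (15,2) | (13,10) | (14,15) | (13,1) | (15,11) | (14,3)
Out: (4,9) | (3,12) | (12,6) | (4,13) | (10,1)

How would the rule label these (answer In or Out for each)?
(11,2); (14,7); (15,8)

Out, In, In

Every 'In' example satisfies: first ≥ 13. None of the 'Out' examples do.
(11,2) → first 11 → Out. (14,7) → first 14 → In. (15,8) → first 15 → In.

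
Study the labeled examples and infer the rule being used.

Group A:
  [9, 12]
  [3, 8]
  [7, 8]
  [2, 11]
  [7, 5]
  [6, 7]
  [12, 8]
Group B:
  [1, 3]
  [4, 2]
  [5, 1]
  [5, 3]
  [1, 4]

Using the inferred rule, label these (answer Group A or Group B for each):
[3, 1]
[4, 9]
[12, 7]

Group B, Group A, Group A

A rule that fits every label: sum ≥ 11 — true of each 'Group A' example, false of each 'Group B' one.
[3, 1]: 3+1 = 4, fails this test → Group B.
[4, 9]: 4+9 = 13, meets the rule → Group A.
[12, 7]: 12+7 = 19, meets the rule → Group A.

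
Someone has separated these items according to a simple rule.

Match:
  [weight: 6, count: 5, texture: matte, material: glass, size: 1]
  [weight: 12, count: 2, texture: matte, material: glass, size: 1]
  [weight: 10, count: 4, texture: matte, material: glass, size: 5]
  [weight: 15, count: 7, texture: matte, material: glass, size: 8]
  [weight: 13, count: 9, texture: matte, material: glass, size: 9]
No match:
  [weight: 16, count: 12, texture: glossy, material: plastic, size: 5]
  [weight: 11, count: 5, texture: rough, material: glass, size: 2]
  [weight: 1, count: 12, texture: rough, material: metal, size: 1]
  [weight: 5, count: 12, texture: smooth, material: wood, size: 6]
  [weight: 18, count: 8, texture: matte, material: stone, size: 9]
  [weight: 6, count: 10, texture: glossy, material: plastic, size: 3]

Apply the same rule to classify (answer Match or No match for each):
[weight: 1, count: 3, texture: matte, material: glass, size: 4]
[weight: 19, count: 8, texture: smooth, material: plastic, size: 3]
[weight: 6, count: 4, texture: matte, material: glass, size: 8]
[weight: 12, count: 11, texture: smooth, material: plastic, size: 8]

Match, No match, Match, No match

The distinguishing property — material is glass AND texture is matte — holds for all the 'Match' cases and none of the 'No match' cases.
[weight: 1, count: 3, texture: matte, material: glass, size: 4] → material is glass, texture is matte → Match.
[weight: 19, count: 8, texture: smooth, material: plastic, size: 3] → material is plastic, texture is smooth → No match.
[weight: 6, count: 4, texture: matte, material: glass, size: 8] → material is glass, texture is matte → Match.
[weight: 12, count: 11, texture: smooth, material: plastic, size: 8] → material is plastic, texture is smooth → No match.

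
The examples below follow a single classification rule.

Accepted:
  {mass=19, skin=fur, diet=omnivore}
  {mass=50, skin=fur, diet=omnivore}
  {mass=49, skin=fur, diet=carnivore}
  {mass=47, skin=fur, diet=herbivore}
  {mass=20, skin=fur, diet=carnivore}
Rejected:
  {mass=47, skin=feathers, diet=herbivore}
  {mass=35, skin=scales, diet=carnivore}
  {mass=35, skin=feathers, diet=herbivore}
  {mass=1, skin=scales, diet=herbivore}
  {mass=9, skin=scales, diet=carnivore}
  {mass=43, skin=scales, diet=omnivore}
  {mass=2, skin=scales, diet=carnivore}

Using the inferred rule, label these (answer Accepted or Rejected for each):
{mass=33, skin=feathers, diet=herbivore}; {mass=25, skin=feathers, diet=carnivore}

The common property of the 'Accepted' items is: skin is fur. No 'Rejected' item has it.
{mass=33, skin=feathers, diet=herbivore} — skin is feathers, hence Rejected. {mass=25, skin=feathers, diet=carnivore} — skin is feathers, hence Rejected.

Rejected, Rejected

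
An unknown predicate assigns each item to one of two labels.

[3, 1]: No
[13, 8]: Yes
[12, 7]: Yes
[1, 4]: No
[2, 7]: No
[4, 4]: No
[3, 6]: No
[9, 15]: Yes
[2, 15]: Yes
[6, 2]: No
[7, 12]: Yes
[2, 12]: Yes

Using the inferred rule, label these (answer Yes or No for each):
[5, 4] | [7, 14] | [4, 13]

No, Yes, Yes

The classifier is using: sum ≥ 14.
[5, 4] → 5+4 = 9 → No.
[7, 14] → 7+14 = 21 → Yes.
[4, 13] → 4+13 = 17 → Yes.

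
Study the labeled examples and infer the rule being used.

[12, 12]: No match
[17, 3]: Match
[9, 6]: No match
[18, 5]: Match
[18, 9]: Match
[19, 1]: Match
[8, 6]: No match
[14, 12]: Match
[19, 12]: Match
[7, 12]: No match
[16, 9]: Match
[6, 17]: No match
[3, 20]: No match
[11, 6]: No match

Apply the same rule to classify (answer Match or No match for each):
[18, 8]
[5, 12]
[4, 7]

'Match' ⟺ first ≥ 14.
[18, 8]: Match (first 18). [5, 12]: No match (first 5). [4, 7]: No match (first 4).

Match, No match, No match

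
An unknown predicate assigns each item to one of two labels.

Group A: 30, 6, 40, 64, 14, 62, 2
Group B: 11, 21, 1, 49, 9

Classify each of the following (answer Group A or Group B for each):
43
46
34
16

Group B, Group A, Group A, Group A

Comparing the two groups points to one rule — even.
43 → 43 is odd → Group B. 46 → 46 is even → Group A. 34 → 34 is even → Group A. 16 → 16 is even → Group A.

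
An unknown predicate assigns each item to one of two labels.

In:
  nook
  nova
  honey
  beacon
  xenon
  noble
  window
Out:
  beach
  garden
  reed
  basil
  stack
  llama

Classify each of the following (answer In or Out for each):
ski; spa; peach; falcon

Out, Out, Out, In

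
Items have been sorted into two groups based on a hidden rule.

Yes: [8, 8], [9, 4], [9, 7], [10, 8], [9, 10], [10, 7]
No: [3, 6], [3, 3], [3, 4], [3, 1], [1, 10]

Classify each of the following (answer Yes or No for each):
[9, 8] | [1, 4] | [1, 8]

'Yes' ⟺ sum ≥ 13.
[9, 8]: 9+8 = 17 — has this property, so Yes.
[1, 4]: 1+4 = 5 — doesn't match, so No.
[1, 8]: 1+8 = 9 — doesn't match, so No.

Yes, No, No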